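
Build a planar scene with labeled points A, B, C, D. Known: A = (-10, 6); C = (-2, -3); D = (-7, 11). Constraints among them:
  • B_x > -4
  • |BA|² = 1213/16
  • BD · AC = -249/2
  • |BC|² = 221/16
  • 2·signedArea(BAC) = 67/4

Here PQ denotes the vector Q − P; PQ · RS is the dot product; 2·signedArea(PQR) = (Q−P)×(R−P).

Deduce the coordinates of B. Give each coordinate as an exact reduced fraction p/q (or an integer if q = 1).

1. B_x = -13/4  [BD · AC = -249/2 ∩ 2·signedArea(BAC) = 67/4]
2. B_y = 1/2  [BD · AC = -249/2 ∩ 2·signedArea(BAC) = 67/4]
   → B = (-13/4, 1/2)

B = (-13/4, 1/2)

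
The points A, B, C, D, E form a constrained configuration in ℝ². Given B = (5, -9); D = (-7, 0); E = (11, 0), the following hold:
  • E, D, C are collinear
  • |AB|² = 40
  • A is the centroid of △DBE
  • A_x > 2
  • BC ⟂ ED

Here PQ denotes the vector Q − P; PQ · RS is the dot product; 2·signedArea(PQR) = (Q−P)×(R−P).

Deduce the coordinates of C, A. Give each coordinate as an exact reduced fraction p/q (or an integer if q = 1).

A = (3, -3)
C = (5, 0)

1. C_x = 5  [E, D, C are collinear ∩ BC ⟂ ED]
2. C_y = 0  [E, D, C are collinear ∩ BC ⟂ ED]
   → C = (5, 0)
3. A_x = 3  [A is the centroid of △DBE]
4. A_y = -3  [A is the centroid of △DBE]
   → A = (3, -3)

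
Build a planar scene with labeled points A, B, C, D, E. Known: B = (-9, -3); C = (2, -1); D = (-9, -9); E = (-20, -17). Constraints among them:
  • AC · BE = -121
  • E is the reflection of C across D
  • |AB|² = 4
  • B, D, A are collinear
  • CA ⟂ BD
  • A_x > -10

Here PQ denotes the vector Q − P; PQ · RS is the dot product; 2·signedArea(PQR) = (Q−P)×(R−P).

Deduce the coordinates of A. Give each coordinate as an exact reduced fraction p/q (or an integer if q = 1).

A = (-9, -1)

1. A_x = -9  [B, D, A are collinear ∩ CA ⟂ BD]
2. A_y = -1  [B, D, A are collinear ∩ CA ⟂ BD]
   → A = (-9, -1)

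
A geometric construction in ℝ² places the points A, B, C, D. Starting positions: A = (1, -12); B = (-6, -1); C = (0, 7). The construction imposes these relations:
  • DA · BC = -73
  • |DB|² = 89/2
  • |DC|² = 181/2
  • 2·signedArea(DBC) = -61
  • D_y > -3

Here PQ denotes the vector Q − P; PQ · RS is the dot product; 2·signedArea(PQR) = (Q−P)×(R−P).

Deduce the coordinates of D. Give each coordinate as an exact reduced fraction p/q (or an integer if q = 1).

1. D_x = 1/2  [2·signedArea(DBC) = -61 ∩ DA · BC = -73]
2. D_y = -5/2  [2·signedArea(DBC) = -61 ∩ DA · BC = -73]
   → D = (1/2, -5/2)

D = (1/2, -5/2)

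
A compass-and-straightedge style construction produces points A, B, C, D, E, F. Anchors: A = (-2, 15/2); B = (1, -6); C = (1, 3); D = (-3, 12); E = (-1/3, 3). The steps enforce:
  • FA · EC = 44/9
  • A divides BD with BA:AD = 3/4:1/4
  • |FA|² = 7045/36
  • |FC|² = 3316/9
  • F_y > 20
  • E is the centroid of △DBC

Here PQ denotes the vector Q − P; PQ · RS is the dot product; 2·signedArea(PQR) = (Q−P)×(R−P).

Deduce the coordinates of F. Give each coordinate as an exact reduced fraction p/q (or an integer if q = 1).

1. F_x = -17/3  [FA · EC = 44/9]
2. F_y = 21  [|FA|² = 7045/36]
   → F = (-17/3, 21)

F = (-17/3, 21)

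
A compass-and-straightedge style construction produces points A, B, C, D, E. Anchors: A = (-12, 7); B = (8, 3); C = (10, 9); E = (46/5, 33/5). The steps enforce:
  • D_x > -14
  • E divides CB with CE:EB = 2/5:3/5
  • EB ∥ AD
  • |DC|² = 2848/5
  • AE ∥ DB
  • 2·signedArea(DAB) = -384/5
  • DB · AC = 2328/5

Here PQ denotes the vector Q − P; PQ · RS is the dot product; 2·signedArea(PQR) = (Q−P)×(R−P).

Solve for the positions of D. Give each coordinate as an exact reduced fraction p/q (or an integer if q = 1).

1. D_x = -66/5  [AE ∥ DB ∩ EB ∥ AD]
2. D_y = 17/5  [AE ∥ DB ∩ EB ∥ AD]
   → D = (-66/5, 17/5)

D = (-66/5, 17/5)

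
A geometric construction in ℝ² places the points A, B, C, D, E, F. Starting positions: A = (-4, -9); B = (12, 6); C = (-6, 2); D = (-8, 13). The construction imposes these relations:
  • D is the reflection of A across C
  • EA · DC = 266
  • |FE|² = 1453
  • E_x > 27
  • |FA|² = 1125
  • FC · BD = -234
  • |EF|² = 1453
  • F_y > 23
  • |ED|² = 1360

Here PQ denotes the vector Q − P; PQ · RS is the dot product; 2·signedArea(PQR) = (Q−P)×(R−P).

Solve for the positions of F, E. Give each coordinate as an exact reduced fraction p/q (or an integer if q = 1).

1. F_x = -10  [line 20·x + -7·y + 368 = 0 ∩ |FA|² = 1125]
2. F_y = 24  [line 20·x + -7·y + 368 = 0 ∩ |FA|² = 1125]
   → F = (-10, 24)
3. E_x = 28  [line -2·x + 11·y + -175 = 0 ∩ |FE|² = 1453]
4. E_y = 21  [line -2·x + 11·y + -175 = 0 ∩ |FE|² = 1453]
   → E = (28, 21)

E = (28, 21)
F = (-10, 24)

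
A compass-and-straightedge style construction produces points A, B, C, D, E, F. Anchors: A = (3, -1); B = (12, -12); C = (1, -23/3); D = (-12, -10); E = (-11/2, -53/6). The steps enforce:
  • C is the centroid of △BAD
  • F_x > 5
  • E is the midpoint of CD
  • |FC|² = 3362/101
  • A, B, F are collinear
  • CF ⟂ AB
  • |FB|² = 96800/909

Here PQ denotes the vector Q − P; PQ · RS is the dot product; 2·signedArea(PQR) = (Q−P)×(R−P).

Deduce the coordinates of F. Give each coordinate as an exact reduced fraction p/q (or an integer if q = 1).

1. F_x = 552/101  [A, B, F are collinear ∩ CF ⟂ AB]
2. F_y = -1216/303  [A, B, F are collinear ∩ CF ⟂ AB]
   → F = (552/101, -1216/303)

F = (552/101, -1216/303)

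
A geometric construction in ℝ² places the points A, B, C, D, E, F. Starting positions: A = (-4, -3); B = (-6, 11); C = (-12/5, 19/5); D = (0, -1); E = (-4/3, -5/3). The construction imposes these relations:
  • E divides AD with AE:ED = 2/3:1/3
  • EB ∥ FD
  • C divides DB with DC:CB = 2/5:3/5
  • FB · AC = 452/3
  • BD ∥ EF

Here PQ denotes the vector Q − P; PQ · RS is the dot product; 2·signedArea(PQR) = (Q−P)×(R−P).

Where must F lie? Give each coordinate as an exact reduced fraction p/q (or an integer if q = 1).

1. F_x = 14/3  [EB ∥ FD ∩ BD ∥ EF]
2. F_y = -41/3  [EB ∥ FD ∩ BD ∥ EF]
   → F = (14/3, -41/3)

F = (14/3, -41/3)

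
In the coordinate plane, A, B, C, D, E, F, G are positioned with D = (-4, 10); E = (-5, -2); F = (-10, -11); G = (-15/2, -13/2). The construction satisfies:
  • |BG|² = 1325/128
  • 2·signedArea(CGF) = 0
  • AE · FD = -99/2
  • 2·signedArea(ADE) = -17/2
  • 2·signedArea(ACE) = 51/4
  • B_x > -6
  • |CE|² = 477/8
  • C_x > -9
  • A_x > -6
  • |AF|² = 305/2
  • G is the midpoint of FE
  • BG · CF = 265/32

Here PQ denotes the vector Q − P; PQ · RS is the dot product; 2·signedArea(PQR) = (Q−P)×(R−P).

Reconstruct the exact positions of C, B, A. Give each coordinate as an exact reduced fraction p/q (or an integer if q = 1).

1. A_x = -11/2  [2·signedArea(ADE) = -17/2 ∩ AE · FD = -99/2]
2. A_y = 1/2  [2·signedArea(ADE) = -17/2 ∩ AE · FD = -99/2]
   → A = (-11/2, 1/2)
3. C_x = -35/4  [2·signedArea(CGF) = 0 ∩ 2·signedArea(ACE) = 51/4]
4. C_y = -35/4  [2·signedArea(CGF) = 0 ∩ 2·signedArea(ACE) = 51/4]
   → C = (-35/4, -35/4)
5. B_x = -95/16  [line 5/4·x + 9/4·y + 503/32 = 0 ∩ |BG|² = 1325/128]
6. B_y = -59/16  [line 5/4·x + 9/4·y + 503/32 = 0 ∩ |BG|² = 1325/128]
   → B = (-95/16, -59/16)

A = (-11/2, 1/2)
B = (-95/16, -59/16)
C = (-35/4, -35/4)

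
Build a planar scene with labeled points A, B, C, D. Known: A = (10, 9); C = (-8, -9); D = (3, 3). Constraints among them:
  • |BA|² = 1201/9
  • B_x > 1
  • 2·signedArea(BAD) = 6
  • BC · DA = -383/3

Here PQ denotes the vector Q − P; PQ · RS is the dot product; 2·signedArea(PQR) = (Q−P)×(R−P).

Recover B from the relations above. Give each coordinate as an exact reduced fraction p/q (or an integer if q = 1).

B = (5/3, 1)

1. B_x = 5/3  [BC · DA = -383/3 ∩ 2·signedArea(BAD) = 6]
2. B_y = 1  [BC · DA = -383/3 ∩ 2·signedArea(BAD) = 6]
   → B = (5/3, 1)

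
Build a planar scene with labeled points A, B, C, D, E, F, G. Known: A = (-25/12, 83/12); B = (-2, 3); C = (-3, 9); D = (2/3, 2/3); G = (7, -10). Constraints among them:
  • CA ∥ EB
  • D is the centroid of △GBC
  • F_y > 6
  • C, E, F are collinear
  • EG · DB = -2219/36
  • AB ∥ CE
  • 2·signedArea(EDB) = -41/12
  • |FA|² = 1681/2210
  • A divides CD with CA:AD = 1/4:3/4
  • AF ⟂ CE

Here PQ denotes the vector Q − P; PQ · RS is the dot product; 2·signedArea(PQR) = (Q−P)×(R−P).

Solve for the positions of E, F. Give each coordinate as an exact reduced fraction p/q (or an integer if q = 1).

1. E_x = -35/12  [CA ∥ EB ∩ AB ∥ CE]
2. E_y = 61/12  [CA ∥ EB ∩ AB ∥ CE]
   → E = (-35/12, 61/12)
3. F_x = -39187/13260  [C, E, F are collinear ∩ AF ⟂ CE]
4. F_y = 91469/13260  [C, E, F are collinear ∩ AF ⟂ CE]
   → F = (-39187/13260, 91469/13260)

E = (-35/12, 61/12)
F = (-39187/13260, 91469/13260)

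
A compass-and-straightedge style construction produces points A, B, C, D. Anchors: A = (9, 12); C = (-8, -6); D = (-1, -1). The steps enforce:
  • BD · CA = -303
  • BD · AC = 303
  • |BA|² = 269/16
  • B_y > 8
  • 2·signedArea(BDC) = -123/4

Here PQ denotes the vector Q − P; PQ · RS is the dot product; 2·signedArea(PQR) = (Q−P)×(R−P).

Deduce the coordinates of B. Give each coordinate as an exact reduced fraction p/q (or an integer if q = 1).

1. B_x = 13/2  [BD · AC = 303 ∩ 2·signedArea(BDC) = -123/4]
2. B_y = 35/4  [BD · AC = 303 ∩ 2·signedArea(BDC) = -123/4]
   → B = (13/2, 35/4)

B = (13/2, 35/4)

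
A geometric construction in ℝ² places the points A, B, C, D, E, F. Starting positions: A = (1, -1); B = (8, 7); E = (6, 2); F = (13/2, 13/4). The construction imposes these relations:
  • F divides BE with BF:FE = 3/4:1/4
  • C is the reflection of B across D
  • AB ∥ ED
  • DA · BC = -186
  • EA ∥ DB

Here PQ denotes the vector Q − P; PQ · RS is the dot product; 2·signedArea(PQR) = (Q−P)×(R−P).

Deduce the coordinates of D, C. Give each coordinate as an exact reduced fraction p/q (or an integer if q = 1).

C = (18, 13)
D = (13, 10)

1. D_x = 13  [EA ∥ DB ∩ AB ∥ ED]
2. D_y = 10  [EA ∥ DB ∩ AB ∥ ED]
   → D = (13, 10)
3. C_x = 18  [C is the reflection of B across D]
4. C_y = 13  [C is the reflection of B across D]
   → C = (18, 13)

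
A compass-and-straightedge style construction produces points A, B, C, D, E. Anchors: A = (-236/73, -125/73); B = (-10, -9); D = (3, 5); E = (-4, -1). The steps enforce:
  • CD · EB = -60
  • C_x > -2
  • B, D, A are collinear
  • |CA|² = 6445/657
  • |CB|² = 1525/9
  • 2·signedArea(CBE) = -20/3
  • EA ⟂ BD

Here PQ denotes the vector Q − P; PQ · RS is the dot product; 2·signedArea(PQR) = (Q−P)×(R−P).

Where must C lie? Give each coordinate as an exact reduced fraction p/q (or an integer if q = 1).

1. C_x = -5/3  [CD · EB = -60 ∩ 2·signedArea(CBE) = -20/3]
2. C_y = 1  [CD · EB = -60 ∩ 2·signedArea(CBE) = -20/3]
   → C = (-5/3, 1)

C = (-5/3, 1)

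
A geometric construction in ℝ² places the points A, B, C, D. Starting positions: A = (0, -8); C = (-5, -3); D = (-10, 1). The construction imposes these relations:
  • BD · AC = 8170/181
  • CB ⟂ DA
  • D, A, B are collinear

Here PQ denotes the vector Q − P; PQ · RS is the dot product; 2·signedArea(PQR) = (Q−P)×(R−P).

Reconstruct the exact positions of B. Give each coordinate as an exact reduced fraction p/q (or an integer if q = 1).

B = (-950/181, -593/181)

1. B_x = -950/181  [D, A, B are collinear ∩ CB ⟂ DA]
2. B_y = -593/181  [D, A, B are collinear ∩ CB ⟂ DA]
   → B = (-950/181, -593/181)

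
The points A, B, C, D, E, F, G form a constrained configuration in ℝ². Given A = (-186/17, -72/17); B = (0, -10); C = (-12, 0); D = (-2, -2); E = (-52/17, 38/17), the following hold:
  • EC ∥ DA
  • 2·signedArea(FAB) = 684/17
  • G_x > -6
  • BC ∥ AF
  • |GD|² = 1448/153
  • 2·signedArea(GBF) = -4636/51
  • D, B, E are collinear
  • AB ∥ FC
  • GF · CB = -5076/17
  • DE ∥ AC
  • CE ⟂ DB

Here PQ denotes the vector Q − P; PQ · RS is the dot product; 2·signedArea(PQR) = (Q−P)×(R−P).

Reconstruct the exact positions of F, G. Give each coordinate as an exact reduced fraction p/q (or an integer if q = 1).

1. F_x = -390/17  [AB ∥ FC ∩ BC ∥ AF]
2. F_y = 98/17  [AB ∥ FC ∩ BC ∥ AF]
   → F = (-390/17, 98/17)
3. G_x = -256/51  [2·signedArea(GBF) = -4636/51 ∩ GF · CB = -5076/17]
4. G_y = -44/17  [2·signedArea(GBF) = -4636/51 ∩ GF · CB = -5076/17]
   → G = (-256/51, -44/17)

F = (-390/17, 98/17)
G = (-256/51, -44/17)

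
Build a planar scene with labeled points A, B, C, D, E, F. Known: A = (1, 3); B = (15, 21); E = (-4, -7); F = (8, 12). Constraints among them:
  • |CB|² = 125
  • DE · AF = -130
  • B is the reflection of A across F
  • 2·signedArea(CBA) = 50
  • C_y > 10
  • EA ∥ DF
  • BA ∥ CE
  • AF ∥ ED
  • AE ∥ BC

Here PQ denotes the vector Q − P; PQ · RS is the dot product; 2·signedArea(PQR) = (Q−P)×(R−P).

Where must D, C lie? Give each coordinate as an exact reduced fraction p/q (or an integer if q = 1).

C = (10, 11)
D = (3, 2)

1. D_x = 3  [EA ∥ DF ∩ AF ∥ ED]
2. D_y = 2  [EA ∥ DF ∩ AF ∥ ED]
   → D = (3, 2)
3. C_x = 10  [BA ∥ CE ∩ AE ∥ BC]
4. C_y = 11  [BA ∥ CE ∩ AE ∥ BC]
   → C = (10, 11)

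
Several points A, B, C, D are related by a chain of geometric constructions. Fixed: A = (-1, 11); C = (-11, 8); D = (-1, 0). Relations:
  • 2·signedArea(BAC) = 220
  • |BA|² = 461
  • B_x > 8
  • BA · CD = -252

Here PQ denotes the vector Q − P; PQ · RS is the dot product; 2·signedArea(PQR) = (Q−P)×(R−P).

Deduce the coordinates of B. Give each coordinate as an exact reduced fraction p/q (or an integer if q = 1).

B = (9, -8)

1. B_x = 9  [2·signedArea(BAC) = 220 ∩ BA · CD = -252]
2. B_y = -8  [2·signedArea(BAC) = 220 ∩ BA · CD = -252]
   → B = (9, -8)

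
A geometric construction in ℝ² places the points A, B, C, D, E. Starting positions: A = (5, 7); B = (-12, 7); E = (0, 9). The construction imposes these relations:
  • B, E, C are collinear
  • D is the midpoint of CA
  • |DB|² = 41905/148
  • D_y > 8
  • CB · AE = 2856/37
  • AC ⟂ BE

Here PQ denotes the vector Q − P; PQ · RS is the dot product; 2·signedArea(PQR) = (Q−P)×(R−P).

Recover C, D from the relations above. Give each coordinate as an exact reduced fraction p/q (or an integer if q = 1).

1. C_x = 168/37  [B, E, C are collinear ∩ AC ⟂ BE]
2. C_y = 361/37  [B, E, C are collinear ∩ AC ⟂ BE]
   → C = (168/37, 361/37)
3. D_x = 353/74  [D is the midpoint of CA]
4. D_y = 310/37  [D is the midpoint of CA]
   → D = (353/74, 310/37)

C = (168/37, 361/37)
D = (353/74, 310/37)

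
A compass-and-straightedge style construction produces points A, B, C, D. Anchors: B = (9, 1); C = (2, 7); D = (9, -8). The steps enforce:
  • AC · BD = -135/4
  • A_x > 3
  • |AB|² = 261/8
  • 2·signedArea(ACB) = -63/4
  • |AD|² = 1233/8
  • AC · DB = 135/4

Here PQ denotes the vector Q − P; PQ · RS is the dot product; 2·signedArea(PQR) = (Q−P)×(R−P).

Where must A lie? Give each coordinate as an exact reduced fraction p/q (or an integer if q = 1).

A = (15/4, 13/4)

1. A_x = 15/4  [AC · BD = -135/4 ∩ 2·signedArea(ACB) = -63/4]
2. A_y = 13/4  [AC · BD = -135/4 ∩ 2·signedArea(ACB) = -63/4]
   → A = (15/4, 13/4)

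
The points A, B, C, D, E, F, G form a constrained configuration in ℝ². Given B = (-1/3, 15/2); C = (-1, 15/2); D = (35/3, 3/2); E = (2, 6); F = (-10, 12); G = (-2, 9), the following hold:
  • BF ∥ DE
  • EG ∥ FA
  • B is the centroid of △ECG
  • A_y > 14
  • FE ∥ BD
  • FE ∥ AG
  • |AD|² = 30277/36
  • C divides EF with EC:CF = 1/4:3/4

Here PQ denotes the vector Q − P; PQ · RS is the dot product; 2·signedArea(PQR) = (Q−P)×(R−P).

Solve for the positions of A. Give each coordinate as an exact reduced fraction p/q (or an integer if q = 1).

A = (-14, 15)

1. A_x = -14  [FE ∥ AG ∩ EG ∥ FA]
2. A_y = 15  [FE ∥ AG ∩ EG ∥ FA]
   → A = (-14, 15)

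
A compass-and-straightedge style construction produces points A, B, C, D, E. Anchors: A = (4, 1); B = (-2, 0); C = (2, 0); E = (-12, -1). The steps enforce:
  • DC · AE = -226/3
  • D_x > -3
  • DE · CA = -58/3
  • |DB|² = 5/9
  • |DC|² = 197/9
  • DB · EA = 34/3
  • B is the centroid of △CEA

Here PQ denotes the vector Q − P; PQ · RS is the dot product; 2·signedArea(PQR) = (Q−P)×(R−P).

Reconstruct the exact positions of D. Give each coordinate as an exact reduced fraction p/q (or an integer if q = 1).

1. D_x = -8/3  [DE · CA = -58/3 ∩ DC · AE = -226/3]
2. D_y = -1/3  [DE · CA = -58/3 ∩ DC · AE = -226/3]
   → D = (-8/3, -1/3)

D = (-8/3, -1/3)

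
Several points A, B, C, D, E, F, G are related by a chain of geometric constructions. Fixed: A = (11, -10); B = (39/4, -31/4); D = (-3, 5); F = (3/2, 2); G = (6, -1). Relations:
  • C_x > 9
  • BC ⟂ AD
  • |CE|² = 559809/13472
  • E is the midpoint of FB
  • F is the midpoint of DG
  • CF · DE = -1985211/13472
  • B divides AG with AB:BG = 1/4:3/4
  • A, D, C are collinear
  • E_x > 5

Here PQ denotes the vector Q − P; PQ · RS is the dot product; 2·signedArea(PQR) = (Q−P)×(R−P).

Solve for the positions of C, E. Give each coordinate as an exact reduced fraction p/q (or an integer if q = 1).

C = (7827/842, -13765/1684)
E = (45/8, -23/8)

1. C_x = 7827/842  [A, D, C are collinear ∩ BC ⟂ AD]
2. C_y = -13765/1684  [A, D, C are collinear ∩ BC ⟂ AD]
   → C = (7827/842, -13765/1684)
3. E_x = 45/8  [E is the midpoint of FB]
4. E_y = -23/8  [E is the midpoint of FB]
   → E = (45/8, -23/8)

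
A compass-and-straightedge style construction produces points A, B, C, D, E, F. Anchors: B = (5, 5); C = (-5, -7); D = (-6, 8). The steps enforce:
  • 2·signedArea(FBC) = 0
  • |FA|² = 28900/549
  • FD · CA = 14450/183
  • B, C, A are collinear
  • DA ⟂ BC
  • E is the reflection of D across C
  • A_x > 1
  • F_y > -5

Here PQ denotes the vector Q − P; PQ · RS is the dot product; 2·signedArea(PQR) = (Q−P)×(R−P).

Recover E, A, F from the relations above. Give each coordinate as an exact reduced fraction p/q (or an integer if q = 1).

1. E_x = -4  [E is the reflection of D across C]
2. E_y = -22  [E is the reflection of D across C]
   → E = (-4, -22)
3. A_x = 120/61  [B, C, A are collinear ∩ DA ⟂ BC]
4. A_y = 83/61  [B, C, A are collinear ∩ DA ⟂ BC]
   → A = (120/61, 83/61)
5. F_x = -490/183  [2·signedArea(FBC) = 0 ∩ FD · CA = 14450/183]
6. F_y = -257/61  [2·signedArea(FBC) = 0 ∩ FD · CA = 14450/183]
   → F = (-490/183, -257/61)

A = (120/61, 83/61)
E = (-4, -22)
F = (-490/183, -257/61)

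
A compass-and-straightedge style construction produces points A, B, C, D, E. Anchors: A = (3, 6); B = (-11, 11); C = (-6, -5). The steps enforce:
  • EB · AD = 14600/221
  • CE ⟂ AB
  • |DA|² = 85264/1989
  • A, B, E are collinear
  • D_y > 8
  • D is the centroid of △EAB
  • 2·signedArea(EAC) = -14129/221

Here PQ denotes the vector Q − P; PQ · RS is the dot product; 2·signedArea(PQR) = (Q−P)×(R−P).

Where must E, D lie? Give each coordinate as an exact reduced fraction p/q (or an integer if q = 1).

D = (-2099/663, 5438/663)
E = (-331/221, 1681/221)

1. E_x = -331/221  [A, B, E are collinear ∩ CE ⟂ AB]
2. E_y = 1681/221  [A, B, E are collinear ∩ CE ⟂ AB]
   → E = (-331/221, 1681/221)
3. D_x = -2099/663  [D is the centroid of △EAB]
4. D_y = 5438/663  [D is the centroid of △EAB]
   → D = (-2099/663, 5438/663)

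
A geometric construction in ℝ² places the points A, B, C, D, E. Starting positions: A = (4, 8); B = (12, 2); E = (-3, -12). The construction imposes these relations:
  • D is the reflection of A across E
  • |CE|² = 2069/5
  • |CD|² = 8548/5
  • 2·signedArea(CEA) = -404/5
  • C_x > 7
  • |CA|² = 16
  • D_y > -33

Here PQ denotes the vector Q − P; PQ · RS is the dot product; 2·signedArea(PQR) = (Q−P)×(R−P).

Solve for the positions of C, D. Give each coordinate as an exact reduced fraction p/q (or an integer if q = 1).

C = (36/5, 28/5)
D = (-10, -32)

1. C_x = 36/5  [line -20·x + 7·y + 524/5 = 0 ∩ |CE|² = 2069/5]
2. C_y = 28/5  [line -20·x + 7·y + 524/5 = 0 ∩ |CE|² = 2069/5]
   → C = (36/5, 28/5)
3. D_x = -10  [D is the reflection of A across E]
4. D_y = -32  [D is the reflection of A across E]
   → D = (-10, -32)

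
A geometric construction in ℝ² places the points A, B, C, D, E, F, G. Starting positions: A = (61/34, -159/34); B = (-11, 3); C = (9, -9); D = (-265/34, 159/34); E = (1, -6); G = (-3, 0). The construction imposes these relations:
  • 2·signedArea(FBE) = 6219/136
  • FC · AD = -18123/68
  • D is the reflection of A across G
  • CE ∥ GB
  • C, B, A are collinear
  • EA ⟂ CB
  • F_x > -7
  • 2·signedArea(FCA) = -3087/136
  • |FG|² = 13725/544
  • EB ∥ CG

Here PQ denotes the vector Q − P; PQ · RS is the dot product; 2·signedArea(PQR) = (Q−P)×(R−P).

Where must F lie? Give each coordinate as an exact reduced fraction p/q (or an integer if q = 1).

1. F_x = -897/136  [FC · AD = -18123/68 ∩ 2·signedArea(FBE) = 6219/136]
2. F_y = 477/136  [FC · AD = -18123/68 ∩ 2·signedArea(FBE) = 6219/136]
   → F = (-897/136, 477/136)

F = (-897/136, 477/136)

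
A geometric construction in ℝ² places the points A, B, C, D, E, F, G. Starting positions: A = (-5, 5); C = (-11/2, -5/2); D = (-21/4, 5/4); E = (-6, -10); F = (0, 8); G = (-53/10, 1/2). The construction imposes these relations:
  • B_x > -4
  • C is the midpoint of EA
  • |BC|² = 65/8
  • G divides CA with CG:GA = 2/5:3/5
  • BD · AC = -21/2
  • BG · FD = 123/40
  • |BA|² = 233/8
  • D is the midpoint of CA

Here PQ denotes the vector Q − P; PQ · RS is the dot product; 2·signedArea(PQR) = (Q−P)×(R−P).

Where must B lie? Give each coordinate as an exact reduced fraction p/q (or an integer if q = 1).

1. B_x = -15/4  [BD · AC = -21/2 ∩ BG · FD = 123/40]
2. B_y = -1/4  [BD · AC = -21/2 ∩ BG · FD = 123/40]
   → B = (-15/4, -1/4)

B = (-15/4, -1/4)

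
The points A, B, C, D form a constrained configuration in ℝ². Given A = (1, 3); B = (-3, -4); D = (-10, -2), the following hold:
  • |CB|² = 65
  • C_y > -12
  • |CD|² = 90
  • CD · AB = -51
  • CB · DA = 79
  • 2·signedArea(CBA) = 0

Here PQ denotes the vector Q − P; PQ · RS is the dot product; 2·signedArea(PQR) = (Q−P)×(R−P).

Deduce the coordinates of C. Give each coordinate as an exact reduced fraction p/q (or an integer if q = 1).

C = (-7, -11)

1. C_x = -7  [2·signedArea(CBA) = 0 ∩ CB · DA = 79]
2. C_y = -11  [2·signedArea(CBA) = 0 ∩ CB · DA = 79]
   → C = (-7, -11)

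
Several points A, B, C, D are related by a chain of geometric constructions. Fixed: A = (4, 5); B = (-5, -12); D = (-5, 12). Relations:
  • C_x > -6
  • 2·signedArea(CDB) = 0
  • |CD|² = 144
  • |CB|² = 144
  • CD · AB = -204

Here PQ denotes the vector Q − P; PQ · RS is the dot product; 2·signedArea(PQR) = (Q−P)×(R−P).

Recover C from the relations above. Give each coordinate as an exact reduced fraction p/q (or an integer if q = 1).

1. C_x = -5  [2·signedArea(CDB) = 0 ∩ CD · AB = -204]
2. C_y = 0  [2·signedArea(CDB) = 0 ∩ CD · AB = -204]
   → C = (-5, 0)

C = (-5, 0)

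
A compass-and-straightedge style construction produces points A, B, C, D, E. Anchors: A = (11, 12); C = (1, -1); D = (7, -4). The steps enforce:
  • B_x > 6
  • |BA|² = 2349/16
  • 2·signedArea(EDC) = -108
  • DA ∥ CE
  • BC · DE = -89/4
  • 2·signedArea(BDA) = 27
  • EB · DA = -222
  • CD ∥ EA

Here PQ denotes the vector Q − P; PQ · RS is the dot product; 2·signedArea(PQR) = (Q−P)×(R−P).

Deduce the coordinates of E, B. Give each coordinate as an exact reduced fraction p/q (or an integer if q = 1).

1. E_x = 5  [CD ∥ EA ∩ DA ∥ CE]
2. E_y = 15  [CD ∥ EA ∩ DA ∥ CE]
   → E = (5, 15)
3. B_x = 13/2  [2·signedArea(BDA) = 27 ∩ BC · DE = -89/4]
4. B_y = 3/4  [2·signedArea(BDA) = 27 ∩ BC · DE = -89/4]
   → B = (13/2, 3/4)

B = (13/2, 3/4)
E = (5, 15)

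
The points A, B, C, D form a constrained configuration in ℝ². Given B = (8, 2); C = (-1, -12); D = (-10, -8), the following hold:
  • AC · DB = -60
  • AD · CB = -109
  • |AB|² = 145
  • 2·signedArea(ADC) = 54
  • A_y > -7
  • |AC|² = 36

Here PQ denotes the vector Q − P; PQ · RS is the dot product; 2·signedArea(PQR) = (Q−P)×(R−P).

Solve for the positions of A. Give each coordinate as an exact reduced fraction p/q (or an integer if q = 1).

A = (-1, -6)

1. A_x = -1  [AD · CB = -109 ∩ 2·signedArea(ADC) = 54]
2. A_y = -6  [AD · CB = -109 ∩ 2·signedArea(ADC) = 54]
   → A = (-1, -6)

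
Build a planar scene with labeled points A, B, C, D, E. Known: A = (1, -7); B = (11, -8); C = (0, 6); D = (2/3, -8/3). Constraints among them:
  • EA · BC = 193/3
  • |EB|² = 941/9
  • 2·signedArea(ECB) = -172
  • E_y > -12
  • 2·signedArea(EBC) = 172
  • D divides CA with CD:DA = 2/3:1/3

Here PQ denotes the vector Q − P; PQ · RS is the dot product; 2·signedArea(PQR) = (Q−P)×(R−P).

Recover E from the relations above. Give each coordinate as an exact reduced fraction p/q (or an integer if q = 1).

1. E_x = 4/3  [EA · BC = 193/3 ∩ 2·signedArea(ECB) = -172]
2. E_y = -34/3  [EA · BC = 193/3 ∩ 2·signedArea(ECB) = -172]
   → E = (4/3, -34/3)

E = (4/3, -34/3)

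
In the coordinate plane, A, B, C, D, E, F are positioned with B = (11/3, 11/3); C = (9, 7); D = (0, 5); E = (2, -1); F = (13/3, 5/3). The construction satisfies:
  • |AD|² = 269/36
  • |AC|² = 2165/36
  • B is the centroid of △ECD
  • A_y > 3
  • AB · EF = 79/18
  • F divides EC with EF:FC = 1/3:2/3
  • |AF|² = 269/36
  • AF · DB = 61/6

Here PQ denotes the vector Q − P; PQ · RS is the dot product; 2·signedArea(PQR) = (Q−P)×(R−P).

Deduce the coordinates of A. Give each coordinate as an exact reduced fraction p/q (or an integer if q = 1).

A = (13/6, 10/3)

1. A_x = 13/6  [AF · DB = 61/6 ∩ AB · EF = 79/18]
2. A_y = 10/3  [AF · DB = 61/6 ∩ AB · EF = 79/18]
   → A = (13/6, 10/3)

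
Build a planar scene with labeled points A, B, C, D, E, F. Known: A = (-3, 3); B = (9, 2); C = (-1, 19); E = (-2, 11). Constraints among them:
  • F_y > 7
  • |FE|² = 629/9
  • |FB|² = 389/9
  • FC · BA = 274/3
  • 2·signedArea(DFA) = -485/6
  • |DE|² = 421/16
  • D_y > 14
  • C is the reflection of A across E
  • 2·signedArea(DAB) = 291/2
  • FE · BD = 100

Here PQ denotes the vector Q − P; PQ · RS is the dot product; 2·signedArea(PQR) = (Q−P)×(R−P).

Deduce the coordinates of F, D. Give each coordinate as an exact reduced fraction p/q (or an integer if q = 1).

D = (3/2, 59/4)
F = (17/3, 23/3)

1. F_x = 17/3  [line 12·x + -1·y + -181/3 = 0 ∩ |FB|² = 389/9]
2. F_y = 23/3  [line 12·x + -1·y + -181/3 = 0 ∩ |FB|² = 389/9]
   → F = (17/3, 23/3)
3. D_x = 3/2  [2·signedArea(DAB) = 291/2 ∩ FE · BD = 100]
4. D_y = 59/4  [2·signedArea(DAB) = 291/2 ∩ FE · BD = 100]
   → D = (3/2, 59/4)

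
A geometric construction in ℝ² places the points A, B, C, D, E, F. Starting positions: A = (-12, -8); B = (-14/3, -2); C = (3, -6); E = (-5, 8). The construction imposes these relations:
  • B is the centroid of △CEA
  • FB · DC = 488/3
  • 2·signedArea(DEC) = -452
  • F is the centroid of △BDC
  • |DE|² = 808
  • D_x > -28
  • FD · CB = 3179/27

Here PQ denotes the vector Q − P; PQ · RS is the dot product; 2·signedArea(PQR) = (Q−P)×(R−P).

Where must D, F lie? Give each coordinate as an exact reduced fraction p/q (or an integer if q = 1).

D = (-27, -10)
F = (-86/9, -6)

1. D_x = -27  [line 14·x + 8·y + 458 = 0 ∩ |DE|² = 808]
2. D_y = -10  [line 14·x + 8·y + 458 = 0 ∩ |DE|² = 808]
   → D = (-27, -10)
3. F_x = -86/9  [F is the centroid of △BDC]
4. F_y = -6  [F is the centroid of △BDC]
   → F = (-86/9, -6)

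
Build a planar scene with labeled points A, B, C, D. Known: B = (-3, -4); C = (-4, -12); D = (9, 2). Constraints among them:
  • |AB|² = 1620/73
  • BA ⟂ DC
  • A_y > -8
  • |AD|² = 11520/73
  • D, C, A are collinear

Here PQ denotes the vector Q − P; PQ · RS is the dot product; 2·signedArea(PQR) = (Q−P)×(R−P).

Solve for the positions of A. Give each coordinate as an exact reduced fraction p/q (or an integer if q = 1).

A = (33/73, -526/73)

1. A_x = 33/73  [D, C, A are collinear ∩ BA ⟂ DC]
2. A_y = -526/73  [D, C, A are collinear ∩ BA ⟂ DC]
   → A = (33/73, -526/73)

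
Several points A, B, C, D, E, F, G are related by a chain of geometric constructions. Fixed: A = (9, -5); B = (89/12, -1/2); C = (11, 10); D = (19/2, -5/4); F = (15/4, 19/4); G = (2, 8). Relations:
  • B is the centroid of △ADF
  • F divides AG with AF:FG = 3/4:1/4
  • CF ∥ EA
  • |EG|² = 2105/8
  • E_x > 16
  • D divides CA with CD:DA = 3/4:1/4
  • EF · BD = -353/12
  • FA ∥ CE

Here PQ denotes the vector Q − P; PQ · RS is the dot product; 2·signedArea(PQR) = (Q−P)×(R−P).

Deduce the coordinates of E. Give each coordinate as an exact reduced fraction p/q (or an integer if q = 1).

1. E_x = 65/4  [CF ∥ EA ∩ FA ∥ CE]
2. E_y = 1/4  [CF ∥ EA ∩ FA ∥ CE]
   → E = (65/4, 1/4)

E = (65/4, 1/4)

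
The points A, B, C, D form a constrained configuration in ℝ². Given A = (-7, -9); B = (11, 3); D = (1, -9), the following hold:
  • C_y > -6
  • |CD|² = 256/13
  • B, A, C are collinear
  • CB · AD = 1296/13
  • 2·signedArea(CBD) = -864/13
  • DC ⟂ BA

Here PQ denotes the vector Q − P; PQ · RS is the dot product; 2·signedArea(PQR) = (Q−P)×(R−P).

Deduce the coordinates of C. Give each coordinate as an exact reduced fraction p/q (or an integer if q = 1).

C = (-19/13, -69/13)

1. C_x = -19/13  [B, A, C are collinear ∩ DC ⟂ BA]
2. C_y = -69/13  [B, A, C are collinear ∩ DC ⟂ BA]
   → C = (-19/13, -69/13)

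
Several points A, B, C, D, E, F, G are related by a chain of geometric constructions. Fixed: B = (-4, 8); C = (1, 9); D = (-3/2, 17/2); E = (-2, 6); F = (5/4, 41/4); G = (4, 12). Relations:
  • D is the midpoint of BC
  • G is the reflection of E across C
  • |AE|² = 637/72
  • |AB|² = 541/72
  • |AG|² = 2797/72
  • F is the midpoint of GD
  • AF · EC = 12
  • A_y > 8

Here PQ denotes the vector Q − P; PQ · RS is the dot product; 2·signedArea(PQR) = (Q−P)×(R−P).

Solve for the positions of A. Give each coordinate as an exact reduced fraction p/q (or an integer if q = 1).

A = (-17/12, 107/12)

1. A_x = -17/12  [line -3·x + -3·y + 45/2 = 0 ∩ |AE|² = 637/72]
2. A_y = 107/12  [line -3·x + -3·y + 45/2 = 0 ∩ |AE|² = 637/72]
   → A = (-17/12, 107/12)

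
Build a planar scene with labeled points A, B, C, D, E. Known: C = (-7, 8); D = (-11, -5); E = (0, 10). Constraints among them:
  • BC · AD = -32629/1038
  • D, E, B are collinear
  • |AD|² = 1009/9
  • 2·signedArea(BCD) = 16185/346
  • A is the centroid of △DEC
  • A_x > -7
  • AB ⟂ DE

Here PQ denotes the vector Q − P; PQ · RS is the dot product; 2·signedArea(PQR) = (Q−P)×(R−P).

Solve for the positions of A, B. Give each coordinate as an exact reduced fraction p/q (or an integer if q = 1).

1. A_x = -6  [A is the centroid of △DEC]
2. A_y = 13/3  [A is the centroid of △DEC]
   → A = (-6, 13/3)
3. B_x = -1661/346  [D, E, B are collinear ∩ AB ⟂ DE]
4. B_y = 1195/346  [D, E, B are collinear ∩ AB ⟂ DE]
   → B = (-1661/346, 1195/346)

A = (-6, 13/3)
B = (-1661/346, 1195/346)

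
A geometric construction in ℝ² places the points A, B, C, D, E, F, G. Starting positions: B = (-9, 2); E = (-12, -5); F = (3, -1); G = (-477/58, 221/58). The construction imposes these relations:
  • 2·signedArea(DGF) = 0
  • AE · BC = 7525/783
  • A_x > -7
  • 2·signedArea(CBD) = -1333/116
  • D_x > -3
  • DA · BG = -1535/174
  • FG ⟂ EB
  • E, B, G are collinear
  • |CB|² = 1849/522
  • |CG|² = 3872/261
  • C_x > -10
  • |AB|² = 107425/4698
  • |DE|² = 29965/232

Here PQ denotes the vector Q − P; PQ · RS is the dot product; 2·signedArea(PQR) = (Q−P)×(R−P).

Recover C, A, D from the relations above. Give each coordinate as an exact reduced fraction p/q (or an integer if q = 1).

A = (-1087/174, -997/522)
C = (-565/58, 47/174)
D = (-303/116, 163/116)

1. D_x = -303/116  [line 279/58·x + 651/58·y + -93/29 = 0 ∩ |DE|² = 29965/232]
2. D_y = 163/116  [line 279/58·x + 651/58·y + -93/29 = 0 ∩ |DE|² = 29965/232]
   → D = (-303/116, 163/116)
3. A_x = -1087/174  [line 45/58·x + 105/58·y + 1445/174 = 0 ∩ |AB|² = 107425/4698]
4. A_y = -997/522  [line 45/58·x + 105/58·y + 1445/174 = 0 ∩ |AB|² = 107425/4698]
   → A = (-1087/174, -997/522)
5. C_x = -565/58  [2·signedArea(CBD) = -1333/116 ∩ AE · BC = 7525/783]
6. C_y = 47/174  [2·signedArea(CBD) = -1333/116 ∩ AE · BC = 7525/783]
   → C = (-565/58, 47/174)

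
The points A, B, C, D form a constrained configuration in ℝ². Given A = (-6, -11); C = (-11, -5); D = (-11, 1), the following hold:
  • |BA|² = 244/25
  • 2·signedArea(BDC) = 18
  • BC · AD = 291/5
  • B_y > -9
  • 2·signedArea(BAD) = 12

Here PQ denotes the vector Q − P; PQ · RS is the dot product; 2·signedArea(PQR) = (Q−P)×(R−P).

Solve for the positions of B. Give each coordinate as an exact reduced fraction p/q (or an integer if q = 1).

B = (-8, -43/5)

1. B_x = -8  [2·signedArea(BAD) = 12 ∩ 2·signedArea(BDC) = 18]
2. B_y = -43/5  [2·signedArea(BAD) = 12 ∩ 2·signedArea(BDC) = 18]
   → B = (-8, -43/5)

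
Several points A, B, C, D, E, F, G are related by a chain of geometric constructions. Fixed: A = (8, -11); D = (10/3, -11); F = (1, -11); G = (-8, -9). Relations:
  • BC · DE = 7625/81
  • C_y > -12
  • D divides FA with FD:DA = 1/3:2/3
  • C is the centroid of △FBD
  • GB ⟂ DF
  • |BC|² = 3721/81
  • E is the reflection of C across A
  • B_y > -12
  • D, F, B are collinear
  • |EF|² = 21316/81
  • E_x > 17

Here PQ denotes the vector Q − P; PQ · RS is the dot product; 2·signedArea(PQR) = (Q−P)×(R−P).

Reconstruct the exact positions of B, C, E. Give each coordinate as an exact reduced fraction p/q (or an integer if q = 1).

B = (-8, -11)
C = (-11/9, -11)
E = (155/9, -11)

1. B_x = -8  [D, F, B are collinear ∩ GB ⟂ DF]
2. B_y = -11  [D, F, B are collinear ∩ GB ⟂ DF]
   → B = (-8, -11)
3. C_x = -11/9  [C is the centroid of △FBD]
4. C_y = -11  [C is the centroid of △FBD]
   → C = (-11/9, -11)
5. E_x = 155/9  [E is the reflection of C across A]
6. E_y = -11  [E is the reflection of C across A]
   → E = (155/9, -11)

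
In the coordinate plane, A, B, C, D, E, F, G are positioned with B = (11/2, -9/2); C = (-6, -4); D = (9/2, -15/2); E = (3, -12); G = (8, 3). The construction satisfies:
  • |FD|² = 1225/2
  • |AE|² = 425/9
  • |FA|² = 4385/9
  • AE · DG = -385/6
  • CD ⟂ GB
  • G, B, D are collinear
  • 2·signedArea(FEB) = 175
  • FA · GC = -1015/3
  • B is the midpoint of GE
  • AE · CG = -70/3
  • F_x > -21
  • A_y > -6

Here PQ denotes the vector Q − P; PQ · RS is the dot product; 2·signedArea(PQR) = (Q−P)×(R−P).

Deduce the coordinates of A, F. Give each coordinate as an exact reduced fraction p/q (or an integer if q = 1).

1. A_x = 4/3  [AE · DG = -385/6 ∩ AE · CG = -70/3]
2. A_y = -16/3  [AE · DG = -385/6 ∩ AE · CG = -70/3]
   → A = (4/3, -16/3)
3. F_x = -20  [FA · GC = -1015/3 ∩ 2·signedArea(FEB) = 175]
4. F_y = -11  [FA · GC = -1015/3 ∩ 2·signedArea(FEB) = 175]
   → F = (-20, -11)

A = (4/3, -16/3)
F = (-20, -11)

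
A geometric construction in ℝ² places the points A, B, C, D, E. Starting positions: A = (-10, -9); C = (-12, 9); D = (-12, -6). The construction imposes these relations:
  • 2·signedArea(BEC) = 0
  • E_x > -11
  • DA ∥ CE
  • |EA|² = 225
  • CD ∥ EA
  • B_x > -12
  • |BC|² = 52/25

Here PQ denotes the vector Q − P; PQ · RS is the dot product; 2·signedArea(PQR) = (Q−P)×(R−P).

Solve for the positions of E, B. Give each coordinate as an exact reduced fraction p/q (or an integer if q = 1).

1. E_x = -10  [CD ∥ EA ∩ DA ∥ CE]
2. E_y = 6  [CD ∥ EA ∩ DA ∥ CE]
   → E = (-10, 6)
3. B_x = -56/5  [line -3·x + -2·y + -18 = 0 ∩ |BC|² = 52/25]
4. B_y = 39/5  [line -3·x + -2·y + -18 = 0 ∩ |BC|² = 52/25]
   → B = (-56/5, 39/5)

B = (-56/5, 39/5)
E = (-10, 6)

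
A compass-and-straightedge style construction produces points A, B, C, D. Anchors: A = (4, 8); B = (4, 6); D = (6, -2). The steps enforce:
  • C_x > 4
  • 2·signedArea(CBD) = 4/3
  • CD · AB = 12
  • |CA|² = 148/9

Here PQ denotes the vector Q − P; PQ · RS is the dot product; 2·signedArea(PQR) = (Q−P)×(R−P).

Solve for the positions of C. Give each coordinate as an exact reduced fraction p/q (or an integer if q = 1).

1. C_x = 14/3  [2·signedArea(CBD) = 4/3 ∩ CD · AB = 12]
2. C_y = 4  [2·signedArea(CBD) = 4/3 ∩ CD · AB = 12]
   → C = (14/3, 4)

C = (14/3, 4)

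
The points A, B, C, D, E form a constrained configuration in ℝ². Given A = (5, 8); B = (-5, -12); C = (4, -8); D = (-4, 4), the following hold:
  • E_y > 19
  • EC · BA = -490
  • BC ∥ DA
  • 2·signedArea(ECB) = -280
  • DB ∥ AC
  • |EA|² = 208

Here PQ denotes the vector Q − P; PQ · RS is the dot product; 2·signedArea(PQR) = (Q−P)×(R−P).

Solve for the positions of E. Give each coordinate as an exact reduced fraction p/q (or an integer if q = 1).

1. E_x = -3  [2·signedArea(ECB) = -280 ∩ EC · BA = -490]
2. E_y = 20  [2·signedArea(ECB) = -280 ∩ EC · BA = -490]
   → E = (-3, 20)

E = (-3, 20)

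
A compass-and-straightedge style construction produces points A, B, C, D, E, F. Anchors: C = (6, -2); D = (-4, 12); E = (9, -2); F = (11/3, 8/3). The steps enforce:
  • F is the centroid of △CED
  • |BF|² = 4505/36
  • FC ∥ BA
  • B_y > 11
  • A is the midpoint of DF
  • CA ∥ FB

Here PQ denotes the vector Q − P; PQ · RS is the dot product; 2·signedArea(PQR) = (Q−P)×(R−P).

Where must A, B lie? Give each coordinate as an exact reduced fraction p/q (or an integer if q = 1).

A = (-1/6, 22/3)
B = (-5/2, 12)

1. A_x = -1/6  [A is the midpoint of DF]
2. A_y = 22/3  [A is the midpoint of DF]
   → A = (-1/6, 22/3)
3. B_x = -5/2  [FC ∥ BA ∩ CA ∥ FB]
4. B_y = 12  [FC ∥ BA ∩ CA ∥ FB]
   → B = (-5/2, 12)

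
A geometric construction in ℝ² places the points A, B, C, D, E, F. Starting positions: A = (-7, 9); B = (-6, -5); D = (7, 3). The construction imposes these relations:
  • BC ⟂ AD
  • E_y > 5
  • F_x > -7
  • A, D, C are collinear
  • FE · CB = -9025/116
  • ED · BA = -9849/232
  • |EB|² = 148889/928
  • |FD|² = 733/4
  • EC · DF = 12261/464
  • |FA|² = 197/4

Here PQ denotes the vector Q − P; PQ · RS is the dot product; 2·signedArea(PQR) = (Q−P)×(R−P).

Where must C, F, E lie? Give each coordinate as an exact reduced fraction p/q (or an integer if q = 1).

1. C_x = -63/58  [A, D, C are collinear ∩ BC ⟂ AD]
2. C_y = 375/58  [A, D, C are collinear ∩ BC ⟂ AD]
   → C = (-63/58, 375/58)
3. E_x = 217/232  [line 1·x + -14·y + 17969/232 = 0 ∩ |EB|² = 148889/928]
4. E_y = 1299/232  [line 1·x + -14·y + 17969/232 = 0 ∩ |EB|² = 148889/928]
   → E = (217/232, 1299/232)
5. F_x = -13/2  [FE · CB = -9025/116 ∩ EC · DF = 12261/464]
6. F_y = 2  [FE · CB = -9025/116 ∩ EC · DF = 12261/464]
   → F = (-13/2, 2)

C = (-63/58, 375/58)
E = (217/232, 1299/232)
F = (-13/2, 2)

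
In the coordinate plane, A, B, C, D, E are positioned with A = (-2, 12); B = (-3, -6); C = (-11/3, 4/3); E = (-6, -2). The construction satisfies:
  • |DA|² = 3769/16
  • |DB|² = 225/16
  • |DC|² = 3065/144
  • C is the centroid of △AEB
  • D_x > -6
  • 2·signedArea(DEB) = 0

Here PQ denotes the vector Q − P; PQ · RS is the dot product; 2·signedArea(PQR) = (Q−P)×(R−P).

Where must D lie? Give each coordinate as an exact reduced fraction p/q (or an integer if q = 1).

1. D_x = -21/4  [line 4·x + 3·y + 30 = 0 ∩ |DA|² = 3769/16]
2. D_y = -3  [line 4·x + 3·y + 30 = 0 ∩ |DA|² = 3769/16]
   → D = (-21/4, -3)

D = (-21/4, -3)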